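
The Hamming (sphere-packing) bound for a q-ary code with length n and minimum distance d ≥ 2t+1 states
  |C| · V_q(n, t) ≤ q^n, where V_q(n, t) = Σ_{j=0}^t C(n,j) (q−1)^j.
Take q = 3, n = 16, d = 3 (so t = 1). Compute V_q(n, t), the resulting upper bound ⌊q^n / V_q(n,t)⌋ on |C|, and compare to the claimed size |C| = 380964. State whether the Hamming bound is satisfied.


V_q(n, t) = 33, q^n = 43046721, Hamming bound = 1304446, |C| = 380964 ≤ bound (satisfied).

Step 1: Compute V_q(n, t) = Σ_{j=0}^1 C(n, j) (q−1)^j.
  j = 0: C(16,0)·(2)^0 = 1·1 = 1.
  j = 1: C(16,1)·(2)^1 = 16·2 = 32.
  V_q(n, t) = 1 + 32 = 33.
Step 2: q^n = 3^16 = 43046721.
Step 3: Hamming bound ⌊q^n / V_q(n,t)⌋ = ⌊43046721/33⌋ = 1304446.
Step 4: Compare |C| = 380964 to 1304446: satisfied.
The claimed |C| lies below the Hamming bound.


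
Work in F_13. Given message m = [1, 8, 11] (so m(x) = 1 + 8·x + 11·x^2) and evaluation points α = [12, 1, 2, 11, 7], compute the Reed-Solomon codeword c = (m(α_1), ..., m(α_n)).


c = [4, 7, 9, 3, 11]

Message polynomial: m(x) = 1 + 8·x + 11·x^2 (mod 13).
For each evaluation point α_i, compute m(α_i) mod 13:
  α_1 = 12: Horner steps 11 → 10 → 4, so m(12) = 4.
  α_2 = 1: Horner steps 11 → 6 → 7, so m(1) = 7.
  α_3 = 2: Horner steps 11 → 4 → 9, so m(2) = 9.
  α_4 = 11: Horner steps 11 → 12 → 3, so m(11) = 3.
  α_5 = 7: Horner steps 11 → 7 → 11, so m(7) = 11.
Codeword c = [4, 7, 9, 3, 11] ∈ F_13^5.


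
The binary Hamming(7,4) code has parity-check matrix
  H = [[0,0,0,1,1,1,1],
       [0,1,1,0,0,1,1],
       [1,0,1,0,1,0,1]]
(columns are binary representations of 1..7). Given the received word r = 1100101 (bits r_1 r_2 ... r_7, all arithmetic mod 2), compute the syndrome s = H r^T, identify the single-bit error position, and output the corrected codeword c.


s = (0, 0, 1)^T, error position = 1, corrected codeword c = 0100101

Compute s = H r^T mod 2 one row at a time:
  s_1 = 0 + 1 + 0 + 1 = 2 ≡ 0 (mod 2).
  s_2 = 1 + 0 + 0 + 1 = 2 ≡ 0 (mod 2).
  s_3 = 1 + 0 + 1 + 1 = 3 ≡ 1 (mod 2).
s = (0, 0, 1)^T — this equals column 1 of H (binary 001), so error is at position 1.
Correct: flip bit 1 of r = 1100101 to get c = 0100101.


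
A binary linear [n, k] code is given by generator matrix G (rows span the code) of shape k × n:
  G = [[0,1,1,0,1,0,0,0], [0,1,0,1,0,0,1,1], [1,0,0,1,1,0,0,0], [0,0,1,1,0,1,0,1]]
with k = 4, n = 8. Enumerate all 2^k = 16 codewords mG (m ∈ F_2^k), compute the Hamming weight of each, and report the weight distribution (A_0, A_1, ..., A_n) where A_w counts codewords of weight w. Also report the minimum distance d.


Weight distribution: A_0 = 1, A_3 = 3, A_4 = 7, A_5 = 4, A_7 = 1. Minimum distance d = 3.

Enumerate all 2^4 = 16 messages m ∈ F_2^4.
For each, compute codeword c = mG in F_2^8, then tally its weight.
  m = 0000 → c = 00000000, weight = 0.
  m = 1000 → c = 01101000, weight = 3.
  m = 0100 → c = 01010011, weight = 4.
  m = 1100 → c = 00111011, weight = 5.
  m = 0010 → c = 10011000, weight = 3.
  m = 1010 → c = 11110000, weight = 4.
  m = 0110 → c = 11001011, weight = 5.
  m = 1110 → c = 10100011, weight = 4.
  m = 0001 → c = 00110101, weight = 4.
  m = 1001 → c = 01011101, weight = 5.
  m = 0101 → c = 01100110, weight = 4.
  m = 1101 → c = 00001110, weight = 3.
  m = 0011 → c = 10101101, weight = 5.
  m = 1011 → c = 11000101, weight = 4.
  m = 0111 → c = 11111110, weight = 7.
  m = 1111 → c = 10010110, weight = 4.
Tally weights:
  weight 0: 1 codewords.
  weight 3: 3 codewords.
  weight 4: 7 codewords.
  weight 5: 4 codewords.
  weight 7: 1 codewords.
Minimum distance d = smallest w > 0 with A_w > 0 = 3.
Sanity: Σ A_w = 16 = 2^4 = 16 ✓.


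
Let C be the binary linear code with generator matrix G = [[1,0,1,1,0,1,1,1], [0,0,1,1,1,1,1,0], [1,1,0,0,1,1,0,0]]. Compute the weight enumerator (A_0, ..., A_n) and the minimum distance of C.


Weight distribution: A_0 = 1, A_3 = 2, A_4 = 1, A_5 = 2, A_6 = 2. Minimum distance d = 3.

Enumerate all 2^3 = 8 messages m ∈ F_2^3.
For each, compute codeword c = mG in F_2^8, then tally its weight.
  m = 000 → c = 00000000, weight = 0.
  m = 100 → c = 10110111, weight = 6.
  m = 010 → c = 00111110, weight = 5.
  m = 110 → c = 10001001, weight = 3.
  m = 001 → c = 11001100, weight = 4.
  m = 101 → c = 01111011, weight = 6.
  m = 011 → c = 11110010, weight = 5.
  m = 111 → c = 01000101, weight = 3.
Tally weights:
  weight 0: 1 codewords.
  weight 3: 2 codewords.
  weight 4: 1 codewords.
  weight 5: 2 codewords.
  weight 6: 2 codewords.
Minimum distance d = smallest w > 0 with A_w > 0 = 3.
Sanity: Σ A_w = 8 = 2^3 = 8 ✓.


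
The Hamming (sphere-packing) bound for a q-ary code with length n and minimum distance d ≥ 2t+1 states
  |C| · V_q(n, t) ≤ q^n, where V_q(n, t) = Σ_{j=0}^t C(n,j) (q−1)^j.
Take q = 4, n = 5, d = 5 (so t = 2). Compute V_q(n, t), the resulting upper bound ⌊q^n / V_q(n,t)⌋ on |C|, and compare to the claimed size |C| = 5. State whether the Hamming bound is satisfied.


V_q(n, t) = 106, q^n = 1024, Hamming bound = 9, |C| = 5 ≤ bound (satisfied).

Step 1: Compute V_q(n, t) = Σ_{j=0}^2 C(n, j) (q−1)^j.
  j = 0: C(5,0)·(3)^0 = 1·1 = 1.
  j = 1: C(5,1)·(3)^1 = 5·3 = 15.
  j = 2: C(5,2)·(3)^2 = 10·9 = 90.
  V_q(n, t) = 1 + 15 + 90 = 106.
Step 2: q^n = 4^5 = 1024.
Step 3: Hamming bound ⌊q^n / V_q(n,t)⌋ = ⌊1024/106⌋ = 9.
Step 4: Compare |C| = 5 to 9: satisfied.
The claimed |C| lies below the Hamming bound.


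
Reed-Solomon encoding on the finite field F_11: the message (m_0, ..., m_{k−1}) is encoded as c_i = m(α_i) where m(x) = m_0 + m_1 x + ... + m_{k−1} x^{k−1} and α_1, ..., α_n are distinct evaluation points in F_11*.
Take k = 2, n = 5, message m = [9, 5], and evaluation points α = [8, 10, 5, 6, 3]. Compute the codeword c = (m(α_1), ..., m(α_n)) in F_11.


c = [5, 4, 1, 6, 2]

Message polynomial: m(x) = 9 + 5·x (mod 11).
For each evaluation point α_i, compute m(α_i) mod 11:
  α_1 = 8: Horner steps 5 → 5, so m(8) = 5.
  α_2 = 10: Horner steps 5 → 4, so m(10) = 4.
  α_3 = 5: Horner steps 5 → 1, so m(5) = 1.
  α_4 = 6: Horner steps 5 → 6, so m(6) = 6.
  α_5 = 3: Horner steps 5 → 2, so m(3) = 2.
Codeword c = [5, 4, 1, 6, 2] ∈ F_11^5.


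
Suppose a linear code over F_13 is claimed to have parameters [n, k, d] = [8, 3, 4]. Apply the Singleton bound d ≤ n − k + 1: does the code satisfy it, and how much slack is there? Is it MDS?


Singleton RHS = n − k + 1 = 6, slack = 2, bound satisfied, not MDS.

Singleton bound: d ≤ n − k + 1.
Here n = 8, k = 3, so n − k + 1 = 6.
Given d = 4, check d ≤ 6: YES.
Slack = (n − k + 1) − d = 2.
The code is NOT MDS (slack = 2 > 0).
Description: the claimed parameters are [8, 3, 4]_13; such a code would be non-MDS.


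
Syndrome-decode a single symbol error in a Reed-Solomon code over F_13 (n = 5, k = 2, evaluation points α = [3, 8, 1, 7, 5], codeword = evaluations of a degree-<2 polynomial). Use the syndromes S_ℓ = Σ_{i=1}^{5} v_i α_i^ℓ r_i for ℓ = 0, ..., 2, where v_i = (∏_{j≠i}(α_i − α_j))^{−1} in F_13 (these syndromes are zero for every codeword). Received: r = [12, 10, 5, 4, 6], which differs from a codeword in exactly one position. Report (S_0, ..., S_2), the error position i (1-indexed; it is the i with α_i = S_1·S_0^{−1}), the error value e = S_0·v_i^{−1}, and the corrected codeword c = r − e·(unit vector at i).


S = (1, 7, 10), error at position 4, error magnitude e = 4, c = [12, 10, 5, 0, 6].

Step 1: column multipliers v_i = (∏_{j≠i}(α_i − α_j))^{−1} mod 13.
  i = 1 (α = 3): (3−8)(3−1)(3−7)(3−5) = (−5)·2·(−4)·(−2) = −80 ≡ 11, so v_1 = 11^{−1} = 6 (mod 13).
  i = 2 (α = 8): (8−3)(8−1)(8−7)(8−5) = 5·7·1·3 = 105 ≡ 1, so v_2 = 1^{−1} = 1 (mod 13).
  i = 3 (α = 1): (1−3)(1−8)(1−7)(1−5) = (−2)·(−7)·(−6)·(−4) = 336 ≡ 11, so v_3 = 11^{−1} = 6 (mod 13).
  i = 4 (α = 7): (7−3)(7−8)(7−1)(7−5) = 4·(−1)·6·2 = −48 ≡ 4, so v_4 = 4^{−1} = 10 (mod 13).
  i = 5 (α = 5): (5−3)(5−8)(5−1)(5−7) = 2·(−3)·4·(−2) = 48 ≡ 9, so v_5 = 9^{−1} = 3 (mod 13).
  v = [6, 1, 6, 10, 3].
Step 2: syndromes of r = [12, 10, 5, 4, 6] (all sums mod 13).
  S_0 = Σ v_i r_i = 6·12 + 1·10 + 6·5 + 10·4 + 3·6 = 170 ≡ 1.
  S_1 = Σ v_i α_i r_i = 6·3·12 + 1·8·10 + 6·1·5 + 10·7·4 + 3·5·6 = 696 ≡ 7.
  α_i^2 mod 13 = [9, 12, 1, 10, 12].
  S_2 = Σ v_i α_i^2 r_i = 6·9·12 + 1·12·10 + 6·1·5 + 10·10·4 + 3·12·6 = 1414 ≡ 10.
  S = (1, 7, 10) ≠ 0, so r is not a codeword (an error is present).
Step 3: locate the error. For a single error e at position i, S_ℓ = v_i·e·α_i^ℓ, so α_err = S_1/S_0.
  S_0^{−1} = 1^{−1} = 1 (mod 13), so α_err = 7·1 = 7 ≡ 7 = α_4. Error position i = 4.
  Consistency check: S_2/S_1 = 10·2 = 20 ≡ 7 = α_err ✓ (single-error assumption holds).
Step 4: error magnitude e = S_0/v_4 = S_0·∏_{j≠4}(α_4 − α_j) = 1·4 = 4 ≡ 4 (mod 13).
Step 5: correct position 4: c_4 = r_4 − e = 4 − 4 ≡ 0 (mod 13). Hence c = [12, 10, 5, 0, 6].
  Check: interpolating c through the α_i gives m(x) = 8 + 10·x (degree < 2) with m(α_i) = c_i for every i, so c is indeed a codeword.


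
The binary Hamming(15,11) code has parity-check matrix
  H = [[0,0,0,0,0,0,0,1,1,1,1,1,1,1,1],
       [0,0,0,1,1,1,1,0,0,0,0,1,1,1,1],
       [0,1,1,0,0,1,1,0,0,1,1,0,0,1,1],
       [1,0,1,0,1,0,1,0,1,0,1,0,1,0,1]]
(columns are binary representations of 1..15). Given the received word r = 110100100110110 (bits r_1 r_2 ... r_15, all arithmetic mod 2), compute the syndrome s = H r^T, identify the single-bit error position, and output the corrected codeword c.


s = (0, 0, 1, 0)^T, error position = 2, corrected codeword c = 100100100110110

Compute s = H r^T mod 2 one row at a time:
  s_1 = 0 + 0 + 1 + 1 + 0 + 1 + 1 + 0 = 4 ≡ 0 (mod 2).
  s_2 = 1 + 0 + 0 + 1 + 0 + 1 + 1 + 0 = 4 ≡ 0 (mod 2).
  s_3 = 1 + 0 + 0 + 1 + 1 + 1 + 1 + 0 = 5 ≡ 1 (mod 2).
  s_4 = 1 + 0 + 0 + 1 + 0 + 1 + 1 + 0 = 4 ≡ 0 (mod 2).
s = (0, 0, 1, 0)^T — this equals column 2 of H (binary 0010), so error is at position 2.
Correct: flip bit 2 of r = 110100100110110 to get c = 100100100110110.


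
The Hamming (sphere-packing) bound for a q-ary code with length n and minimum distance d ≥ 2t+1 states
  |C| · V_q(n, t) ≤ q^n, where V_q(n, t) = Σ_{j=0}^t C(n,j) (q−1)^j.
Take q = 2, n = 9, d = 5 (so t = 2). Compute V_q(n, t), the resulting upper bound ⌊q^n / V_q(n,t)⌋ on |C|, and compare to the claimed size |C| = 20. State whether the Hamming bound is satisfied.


V_q(n, t) = 46, q^n = 512, Hamming bound = 11, |C| = 20 > bound (violated).

Step 1: Compute V_q(n, t) = Σ_{j=0}^2 C(n, j) (q−1)^j.
  j = 0: C(9,0)·(1)^0 = 1·1 = 1.
  j = 1: C(9,1)·(1)^1 = 9·1 = 9.
  j = 2: C(9,2)·(1)^2 = 36·1 = 36.
  V_q(n, t) = 1 + 9 + 36 = 46.
Step 2: q^n = 2^9 = 512.
Step 3: Hamming bound ⌊q^n / V_q(n,t)⌋ = ⌊512/46⌋ = 11.
Step 4: Compare |C| = 20 to 11: violated.
The claimed |C| lies above the Hamming bound, so no 2-ary code of length 9 with d ≥ 5 can have 20 codewords.


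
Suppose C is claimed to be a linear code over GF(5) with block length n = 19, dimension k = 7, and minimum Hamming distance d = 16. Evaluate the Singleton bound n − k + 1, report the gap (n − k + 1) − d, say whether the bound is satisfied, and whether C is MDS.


Singleton RHS = n − k + 1 = 13, slack = -3, bound violated (no such code; not MDS).

Singleton bound: d ≤ n − k + 1.
Here n = 19, k = 7, so n − k + 1 = 13.
Given d = 16, check d ≤ 13: NO.
Slack = (n − k + 1) − d = -3.
The slack is negative: d = 16 exceeds n − k + 1 = 13 by 3, so the Singleton bound is violated and no linear [19, 7, 16]_5 code can exist. In particular it is not MDS (MDS requires d = n − k + 1 exactly).
Description: the claimed parameters are [19, 7, 16]_5; such a code would be impossible (violates the Singleton bound).


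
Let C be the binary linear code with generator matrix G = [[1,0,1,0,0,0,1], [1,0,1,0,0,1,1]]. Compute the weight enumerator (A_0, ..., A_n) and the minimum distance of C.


Weight distribution: A_0 = 1, A_1 = 1, A_3 = 1, A_4 = 1. Minimum distance d = 1.

Enumerate all 2^2 = 4 messages m ∈ F_2^2.
For each, compute codeword c = mG in F_2^7, then tally its weight.
  m = 00 → c = 0000000, weight = 0.
  m = 10 → c = 1010001, weight = 3.
  m = 01 → c = 1010011, weight = 4.
  m = 11 → c = 0000010, weight = 1.
Tally weights:
  weight 0: 1 codewords.
  weight 1: 1 codewords.
  weight 3: 1 codewords.
  weight 4: 1 codewords.
Minimum distance d = smallest w > 0 with A_w > 0 = 1.
Sanity: Σ A_w = 4 = 2^2 = 4 ✓.


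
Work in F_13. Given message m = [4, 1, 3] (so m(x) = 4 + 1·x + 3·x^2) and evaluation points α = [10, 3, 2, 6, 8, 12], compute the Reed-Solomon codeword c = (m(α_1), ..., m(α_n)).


c = [2, 8, 5, 1, 9, 6]

Message polynomial: m(x) = 4 + 1·x + 3·x^2 (mod 13).
For each evaluation point α_i, compute m(α_i) mod 13:
  α_1 = 10: Horner steps 3 → 5 → 2, so m(10) = 2.
  α_2 = 3: Horner steps 3 → 10 → 8, so m(3) = 8.
  α_3 = 2: Horner steps 3 → 7 → 5, so m(2) = 5.
  α_4 = 6: Horner steps 3 → 6 → 1, so m(6) = 1.
  α_5 = 8: Horner steps 3 → 12 → 9, so m(8) = 9.
  α_6 = 12: Horner steps 3 → 11 → 6, so m(12) = 6.
Codeword c = [2, 8, 5, 1, 9, 6] ∈ F_13^6.


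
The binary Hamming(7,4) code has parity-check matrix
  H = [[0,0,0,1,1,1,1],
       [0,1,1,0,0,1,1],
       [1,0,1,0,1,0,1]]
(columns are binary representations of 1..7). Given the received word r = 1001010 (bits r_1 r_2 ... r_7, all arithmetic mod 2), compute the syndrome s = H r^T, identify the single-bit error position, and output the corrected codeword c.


s = (0, 1, 1)^T, error position = 3, corrected codeword c = 1011010

Compute s = H r^T mod 2 one row at a time:
  s_1 = 1 + 0 + 1 + 0 = 2 ≡ 0 (mod 2).
  s_2 = 0 + 0 + 1 + 0 = 1 ≡ 1 (mod 2).
  s_3 = 1 + 0 + 0 + 0 = 1 ≡ 1 (mod 2).
s = (0, 1, 1)^T — this equals column 3 of H (binary 011), so error is at position 3.
Correct: flip bit 3 of r = 1001010 to get c = 1011010.


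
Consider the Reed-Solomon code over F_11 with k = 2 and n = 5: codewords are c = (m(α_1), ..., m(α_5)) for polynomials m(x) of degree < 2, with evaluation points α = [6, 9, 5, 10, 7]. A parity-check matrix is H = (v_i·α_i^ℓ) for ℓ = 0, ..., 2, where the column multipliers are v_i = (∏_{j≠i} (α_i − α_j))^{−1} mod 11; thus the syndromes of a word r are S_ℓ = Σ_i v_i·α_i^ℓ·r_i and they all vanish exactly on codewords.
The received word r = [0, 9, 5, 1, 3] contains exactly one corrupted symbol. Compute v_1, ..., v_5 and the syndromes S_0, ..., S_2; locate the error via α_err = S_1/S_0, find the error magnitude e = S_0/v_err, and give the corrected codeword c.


S = (9, 1, 5), error at position 3, error magnitude e = 8, c = [0, 9, 8, 1, 3].

Step 1: column multipliers v_i = (∏_{j≠i}(α_i − α_j))^{−1} mod 11.
  i = 1 (α = 6): (6−9)(6−5)(6−10)(6−7) = (−3)·1·(−4)·(−1) = −12 ≡ 10, so v_1 = 10^{−1} = 10 (mod 11).
  i = 2 (α = 9): (9−6)(9−5)(9−10)(9−7) = 3·4·(−1)·2 = −24 ≡ 9, so v_2 = 9^{−1} = 5 (mod 11).
  i = 3 (α = 5): (5−6)(5−9)(5−10)(5−7) = (−1)·(−4)·(−5)·(−2) = 40 ≡ 7, so v_3 = 7^{−1} = 8 (mod 11).
  i = 4 (α = 10): (10−6)(10−9)(10−5)(10−7) = 4·1·5·3 = 60 ≡ 5, so v_4 = 5^{−1} = 9 (mod 11).
  i = 5 (α = 7): (7−6)(7−9)(7−5)(7−10) = 1·(−2)·2·(−3) = 12 ≡ 1, so v_5 = 1^{−1} = 1 (mod 11).
  v = [10, 5, 8, 9, 1].
Step 2: syndromes of r = [0, 9, 5, 1, 3] (all sums mod 11).
  S_0 = Σ v_i r_i = 10·0 + 5·9 + 8·5 + 9·1 + 1·3 = 97 ≡ 9.
  S_1 = Σ v_i α_i r_i = 10·6·0 + 5·9·9 + 8·5·5 + 9·10·1 + 1·7·3 = 716 ≡ 1.
  α_i^2 mod 11 = [3, 4, 3, 1, 5].
  S_2 = Σ v_i α_i^2 r_i = 10·3·0 + 5·4·9 + 8·3·5 + 9·1·1 + 1·5·3 = 324 ≡ 5.
  S = (9, 1, 5) ≠ 0, so r is not a codeword (an error is present).
Step 3: locate the error. For a single error e at position i, S_ℓ = v_i·e·α_i^ℓ, so α_err = S_1/S_0.
  S_0^{−1} = 9^{−1} = 5 (mod 11), so α_err = 1·5 = 5 ≡ 5 = α_3. Error position i = 3.
  Consistency check: S_2/S_1 = 5·1 = 5 ≡ 5 = α_err ✓ (single-error assumption holds).
Step 4: error magnitude e = S_0/v_3 = S_0·∏_{j≠3}(α_3 − α_j) = 9·7 = 63 ≡ 8 (mod 11).
Step 5: correct position 3: c_3 = r_3 − e = 5 − 8 ≡ 8 (mod 11). Hence c = [0, 9, 8, 1, 3].
  Check: interpolating c through the α_i gives m(x) = 4 + 3·x (degree < 2) with m(α_i) = c_i for every i, so c is indeed a codeword.


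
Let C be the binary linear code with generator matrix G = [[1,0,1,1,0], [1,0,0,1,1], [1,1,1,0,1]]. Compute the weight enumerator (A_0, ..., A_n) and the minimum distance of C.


Weight distribution: A_0 = 1, A_2 = 2, A_3 = 4, A_4 = 1. Minimum distance d = 2.

Enumerate all 2^3 = 8 messages m ∈ F_2^3.
For each, compute codeword c = mG in F_2^5, then tally its weight.
  m = 000 → c = 00000, weight = 0.
  m = 100 → c = 10110, weight = 3.
  m = 010 → c = 10011, weight = 3.
  m = 110 → c = 00101, weight = 2.
  m = 001 → c = 11101, weight = 4.
  m = 101 → c = 01011, weight = 3.
  m = 011 → c = 01110, weight = 3.
  m = 111 → c = 11000, weight = 2.
Tally weights:
  weight 0: 1 codewords.
  weight 2: 2 codewords.
  weight 3: 4 codewords.
  weight 4: 1 codewords.
Minimum distance d = smallest w > 0 with A_w > 0 = 2.
Sanity: Σ A_w = 8 = 2^3 = 8 ✓.


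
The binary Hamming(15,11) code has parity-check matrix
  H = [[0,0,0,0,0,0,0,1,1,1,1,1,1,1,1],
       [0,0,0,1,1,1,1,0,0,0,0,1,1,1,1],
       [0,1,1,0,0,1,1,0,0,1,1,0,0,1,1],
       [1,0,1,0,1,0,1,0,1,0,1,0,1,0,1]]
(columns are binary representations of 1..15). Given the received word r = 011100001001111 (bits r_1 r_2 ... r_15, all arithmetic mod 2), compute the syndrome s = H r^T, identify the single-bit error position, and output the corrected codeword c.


s = (1, 1, 0, 0)^T, error position = 12, corrected codeword c = 011100001000111

Compute s = H r^T mod 2 one row at a time:
  s_1 = 0 + 1 + 0 + 0 + 1 + 1 + 1 + 1 = 5 ≡ 1 (mod 2).
  s_2 = 1 + 0 + 0 + 0 + 1 + 1 + 1 + 1 = 5 ≡ 1 (mod 2).
  s_3 = 1 + 1 + 0 + 0 + 0 + 0 + 1 + 1 = 4 ≡ 0 (mod 2).
  s_4 = 0 + 1 + 0 + 0 + 1 + 0 + 1 + 1 = 4 ≡ 0 (mod 2).
s = (1, 1, 0, 0)^T — this equals column 12 of H (binary 1100), so error is at position 12.
Correct: flip bit 12 of r = 011100001001111 to get c = 011100001000111.


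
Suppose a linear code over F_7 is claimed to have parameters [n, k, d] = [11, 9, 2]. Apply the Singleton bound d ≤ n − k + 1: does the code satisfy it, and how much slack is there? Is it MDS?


Singleton RHS = n − k + 1 = 3, slack = 1, bound satisfied, not MDS.

Singleton bound: d ≤ n − k + 1.
Here n = 11, k = 9, so n − k + 1 = 3.
Given d = 2, check d ≤ 3: YES.
Slack = (n − k + 1) − d = 1.
The code is NOT MDS (slack = 1 > 0).
Description: the claimed parameters are [11, 9, 2]_7; such a code would be non-MDS.


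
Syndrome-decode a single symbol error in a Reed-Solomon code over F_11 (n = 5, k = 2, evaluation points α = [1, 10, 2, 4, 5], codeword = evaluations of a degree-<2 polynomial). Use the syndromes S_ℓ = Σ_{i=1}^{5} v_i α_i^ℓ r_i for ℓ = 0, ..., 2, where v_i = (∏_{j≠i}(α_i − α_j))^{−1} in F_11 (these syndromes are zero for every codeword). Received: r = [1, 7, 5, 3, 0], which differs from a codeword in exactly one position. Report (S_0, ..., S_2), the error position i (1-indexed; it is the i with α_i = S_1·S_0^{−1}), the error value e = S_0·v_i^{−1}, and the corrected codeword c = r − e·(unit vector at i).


S = (1, 2, 4), error at position 3, error magnitude e = 7, c = [1, 7, 9, 3, 0].

Step 1: column multipliers v_i = (∏_{j≠i}(α_i − α_j))^{−1} mod 11.
  i = 1 (α = 1): (1−10)(1−2)(1−4)(1−5) = (−9)·(−1)·(−3)·(−4) = 108 ≡ 9, so v_1 = 9^{−1} = 5 (mod 11).
  i = 2 (α = 10): (10−1)(10−2)(10−4)(10−5) = 9·8·6·5 = 2160 ≡ 4, so v_2 = 4^{−1} = 3 (mod 11).
  i = 3 (α = 2): (2−1)(2−10)(2−4)(2−5) = 1·(−8)·(−2)·(−3) = −48 ≡ 7, so v_3 = 7^{−1} = 8 (mod 11).
  i = 4 (α = 4): (4−1)(4−10)(4−2)(4−5) = 3·(−6)·2·(−1) = 36 ≡ 3, so v_4 = 3^{−1} = 4 (mod 11).
  i = 5 (α = 5): (5−1)(5−10)(5−2)(5−4) = 4·(−5)·3·1 = −60 ≡ 6, so v_5 = 6^{−1} = 2 (mod 11).
  v = [5, 3, 8, 4, 2].
Step 2: syndromes of r = [1, 7, 5, 3, 0] (all sums mod 11).
  S_0 = Σ v_i r_i = 5·1 + 3·7 + 8·5 + 4·3 + 2·0 = 78 ≡ 1.
  S_1 = Σ v_i α_i r_i = 5·1·1 + 3·10·7 + 8·2·5 + 4·4·3 + 2·5·0 = 343 ≡ 2.
  α_i^2 mod 11 = [1, 1, 4, 5, 3].
  S_2 = Σ v_i α_i^2 r_i = 5·1·1 + 3·1·7 + 8·4·5 + 4·5·3 + 2·3·0 = 246 ≡ 4.
  S = (1, 2, 4) ≠ 0, so r is not a codeword (an error is present).
Step 3: locate the error. For a single error e at position i, S_ℓ = v_i·e·α_i^ℓ, so α_err = S_1/S_0.
  S_0^{−1} = 1^{−1} = 1 (mod 11), so α_err = 2·1 = 2 ≡ 2 = α_3. Error position i = 3.
  Consistency check: S_2/S_1 = 4·6 = 24 ≡ 2 = α_err ✓ (single-error assumption holds).
Step 4: error magnitude e = S_0/v_3 = S_0·∏_{j≠3}(α_3 − α_j) = 1·7 = 7 ≡ 7 (mod 11).
Step 5: correct position 3: c_3 = r_3 − e = 5 − 7 ≡ 9 (mod 11). Hence c = [1, 7, 9, 3, 0].
  Check: interpolating c through the α_i gives m(x) = 4 + 8·x (degree < 2) with m(α_i) = c_i for every i, so c is indeed a codeword.


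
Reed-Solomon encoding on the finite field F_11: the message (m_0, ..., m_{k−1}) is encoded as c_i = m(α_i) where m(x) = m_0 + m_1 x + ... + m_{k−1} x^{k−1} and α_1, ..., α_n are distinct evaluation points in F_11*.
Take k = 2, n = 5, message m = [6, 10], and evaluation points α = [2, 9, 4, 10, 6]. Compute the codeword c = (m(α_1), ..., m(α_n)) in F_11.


c = [4, 8, 2, 7, 0]

Message polynomial: m(x) = 6 + 10·x (mod 11).
For each evaluation point α_i, compute m(α_i) mod 11:
  α_1 = 2: Horner steps 10 → 4, so m(2) = 4.
  α_2 = 9: Horner steps 10 → 8, so m(9) = 8.
  α_3 = 4: Horner steps 10 → 2, so m(4) = 2.
  α_4 = 10: Horner steps 10 → 7, so m(10) = 7.
  α_5 = 6: Horner steps 10 → 0, so m(6) = 0.
Codeword c = [4, 8, 2, 7, 0] ∈ F_11^5.


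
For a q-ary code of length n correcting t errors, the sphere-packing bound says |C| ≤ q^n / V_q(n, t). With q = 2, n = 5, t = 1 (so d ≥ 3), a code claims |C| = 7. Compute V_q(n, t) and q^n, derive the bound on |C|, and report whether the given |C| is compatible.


V_q(n, t) = 6, q^n = 32, Hamming bound = 5, |C| = 7 > bound (violated).

Step 1: Compute V_q(n, t) = Σ_{j=0}^1 C(n, j) (q−1)^j.
  j = 0: C(5,0)·(1)^0 = 1·1 = 1.
  j = 1: C(5,1)·(1)^1 = 5·1 = 5.
  V_q(n, t) = 1 + 5 = 6.
Step 2: q^n = 2^5 = 32.
Step 3: Hamming bound ⌊q^n / V_q(n,t)⌋ = ⌊32/6⌋ = 5.
Step 4: Compare |C| = 7 to 5: violated.
The claimed |C| lies above the Hamming bound, so no 2-ary code of length 5 with d ≥ 3 can have 7 codewords.


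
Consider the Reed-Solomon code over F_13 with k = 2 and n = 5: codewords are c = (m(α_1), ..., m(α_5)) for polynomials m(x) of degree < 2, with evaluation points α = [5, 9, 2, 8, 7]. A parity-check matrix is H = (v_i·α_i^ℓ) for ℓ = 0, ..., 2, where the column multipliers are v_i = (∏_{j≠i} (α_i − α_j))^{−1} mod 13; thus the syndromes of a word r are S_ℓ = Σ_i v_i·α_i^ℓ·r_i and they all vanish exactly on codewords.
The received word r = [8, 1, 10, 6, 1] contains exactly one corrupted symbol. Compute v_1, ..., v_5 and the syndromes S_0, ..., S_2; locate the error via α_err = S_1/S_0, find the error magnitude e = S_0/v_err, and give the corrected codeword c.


S = (6, 3, 8), error at position 5, error magnitude e = 3, c = [8, 1, 10, 6, 11].

Step 1: column multipliers v_i = (∏_{j≠i}(α_i − α_j))^{−1} mod 13.
  i = 1 (α = 5): (5−9)(5−2)(5−8)(5−7) = (−4)·3·(−3)·(−2) = −72 ≡ 6, so v_1 = 6^{−1} = 11 (mod 13).
  i = 2 (α = 9): (9−5)(9−2)(9−8)(9−7) = 4·7·1·2 = 56 ≡ 4, so v_2 = 4^{−1} = 10 (mod 13).
  i = 3 (α = 2): (2−5)(2−9)(2−8)(2−7) = (−3)·(−7)·(−6)·(−5) = 630 ≡ 6, so v_3 = 6^{−1} = 11 (mod 13).
  i = 4 (α = 8): (8−5)(8−9)(8−2)(8−7) = 3·(−1)·6·1 = −18 ≡ 8, so v_4 = 8^{−1} = 5 (mod 13).
  i = 5 (α = 7): (7−5)(7−9)(7−2)(7−8) = 2·(−2)·5·(−1) = 20 ≡ 7, so v_5 = 7^{−1} = 2 (mod 13).
  v = [11, 10, 11, 5, 2].
Step 2: syndromes of r = [8, 1, 10, 6, 1] (all sums mod 13).
  S_0 = Σ v_i r_i = 11·8 + 10·1 + 11·10 + 5·6 + 2·1 = 240 ≡ 6.
  S_1 = Σ v_i α_i r_i = 11·5·8 + 10·9·1 + 11·2·10 + 5·8·6 + 2·7·1 = 1004 ≡ 3.
  α_i^2 mod 13 = [12, 3, 4, 12, 10].
  S_2 = Σ v_i α_i^2 r_i = 11·12·8 + 10·3·1 + 11·4·10 + 5·12·6 + 2·10·1 = 1906 ≡ 8.
  S = (6, 3, 8) ≠ 0, so r is not a codeword (an error is present).
Step 3: locate the error. For a single error e at position i, S_ℓ = v_i·e·α_i^ℓ, so α_err = S_1/S_0.
  S_0^{−1} = 6^{−1} = 11 (mod 13), so α_err = 3·11 = 33 ≡ 7 = α_5. Error position i = 5.
  Consistency check: S_2/S_1 = 8·9 = 72 ≡ 7 = α_err ✓ (single-error assumption holds).
Step 4: error magnitude e = S_0/v_5 = S_0·∏_{j≠5}(α_5 − α_j) = 6·7 = 42 ≡ 3 (mod 13).
Step 5: correct position 5: c_5 = r_5 − e = 1 − 3 ≡ 11 (mod 13). Hence c = [8, 1, 10, 6, 11].
  Check: interpolating c through the α_i gives m(x) = 7 + 8·x (degree < 2) with m(α_i) = c_i for every i, so c is indeed a codeword.


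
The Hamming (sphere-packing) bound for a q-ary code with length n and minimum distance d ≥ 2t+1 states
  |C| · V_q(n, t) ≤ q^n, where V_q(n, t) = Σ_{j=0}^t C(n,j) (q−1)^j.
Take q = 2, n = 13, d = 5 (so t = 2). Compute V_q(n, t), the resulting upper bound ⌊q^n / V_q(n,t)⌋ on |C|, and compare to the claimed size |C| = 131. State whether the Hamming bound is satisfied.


V_q(n, t) = 92, q^n = 8192, Hamming bound = 89, |C| = 131 > bound (violated).

Step 1: Compute V_q(n, t) = Σ_{j=0}^2 C(n, j) (q−1)^j.
  j = 0: C(13,0)·(1)^0 = 1·1 = 1.
  j = 1: C(13,1)·(1)^1 = 13·1 = 13.
  j = 2: C(13,2)·(1)^2 = 78·1 = 78.
  V_q(n, t) = 1 + 13 + 78 = 92.
Step 2: q^n = 2^13 = 8192.
Step 3: Hamming bound ⌊q^n / V_q(n,t)⌋ = ⌊8192/92⌋ = 89.
Step 4: Compare |C| = 131 to 89: violated.
The claimed |C| lies above the Hamming bound, so no 2-ary code of length 13 with d ≥ 5 can have 131 codewords.


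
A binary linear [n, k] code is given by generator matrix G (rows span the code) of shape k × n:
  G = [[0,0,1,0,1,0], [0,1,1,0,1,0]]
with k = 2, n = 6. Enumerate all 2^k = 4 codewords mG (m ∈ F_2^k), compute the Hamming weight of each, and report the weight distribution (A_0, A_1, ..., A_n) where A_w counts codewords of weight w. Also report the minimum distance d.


Weight distribution: A_0 = 1, A_1 = 1, A_2 = 1, A_3 = 1. Minimum distance d = 1.

Enumerate all 2^2 = 4 messages m ∈ F_2^2.
For each, compute codeword c = mG in F_2^6, then tally its weight.
  m = 00 → c = 000000, weight = 0.
  m = 10 → c = 001010, weight = 2.
  m = 01 → c = 011010, weight = 3.
  m = 11 → c = 010000, weight = 1.
Tally weights:
  weight 0: 1 codewords.
  weight 1: 1 codewords.
  weight 2: 1 codewords.
  weight 3: 1 codewords.
Minimum distance d = smallest w > 0 with A_w > 0 = 1.
Sanity: Σ A_w = 4 = 2^2 = 4 ✓.


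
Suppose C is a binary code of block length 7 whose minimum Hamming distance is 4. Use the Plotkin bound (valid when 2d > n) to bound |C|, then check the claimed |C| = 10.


Plotkin bound M ≤ 8; given |C| = 10 > bound (violated).

Check applicability: 2d = 8, n = 7.
2d − n = 1 > 0, so Plotkin applies.
Compute d/(2d−n) = 4/1 ≈ 4.0000.
⌊d/(2d−n)⌋ = 4.
Plotkin bound: M ≤ 2·4 = 8.
Given |C| = 10, check: VIOLATED.
This |C| is above the Plotkin bound, so no binary code with n = 7, d = 4 and 10 codewords exists.


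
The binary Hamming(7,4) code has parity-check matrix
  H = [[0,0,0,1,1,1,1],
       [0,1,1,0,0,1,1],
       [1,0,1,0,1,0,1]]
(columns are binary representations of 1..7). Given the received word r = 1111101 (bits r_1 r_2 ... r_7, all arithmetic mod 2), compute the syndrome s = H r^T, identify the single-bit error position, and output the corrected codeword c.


s = (1, 1, 0)^T, error position = 6, corrected codeword c = 1111111

Compute s = H r^T mod 2 one row at a time:
  s_1 = 1 + 1 + 0 + 1 = 3 ≡ 1 (mod 2).
  s_2 = 1 + 1 + 0 + 1 = 3 ≡ 1 (mod 2).
  s_3 = 1 + 1 + 1 + 1 = 4 ≡ 0 (mod 2).
s = (1, 1, 0)^T — this equals column 6 of H (binary 110), so error is at position 6.
Correct: flip bit 6 of r = 1111101 to get c = 1111111.


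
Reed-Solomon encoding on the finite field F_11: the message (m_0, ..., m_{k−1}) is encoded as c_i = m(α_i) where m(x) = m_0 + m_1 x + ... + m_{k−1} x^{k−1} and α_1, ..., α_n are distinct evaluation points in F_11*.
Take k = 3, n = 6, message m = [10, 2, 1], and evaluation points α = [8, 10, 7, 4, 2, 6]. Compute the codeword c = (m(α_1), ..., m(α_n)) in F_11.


c = [2, 9, 7, 1, 7, 3]

Message polynomial: m(x) = 10 + 2·x + 1·x^2 (mod 11).
For each evaluation point α_i, compute m(α_i) mod 11:
  α_1 = 8: Horner steps 1 → 10 → 2, so m(8) = 2.
  α_2 = 10: Horner steps 1 → 1 → 9, so m(10) = 9.
  α_3 = 7: Horner steps 1 → 9 → 7, so m(7) = 7.
  α_4 = 4: Horner steps 1 → 6 → 1, so m(4) = 1.
  α_5 = 2: Horner steps 1 → 4 → 7, so m(2) = 7.
  α_6 = 6: Horner steps 1 → 8 → 3, so m(6) = 3.
Codeword c = [2, 9, 7, 1, 7, 3] ∈ F_11^6.


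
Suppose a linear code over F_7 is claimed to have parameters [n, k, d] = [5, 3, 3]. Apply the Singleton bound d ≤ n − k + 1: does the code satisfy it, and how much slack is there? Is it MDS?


Singleton RHS = n − k + 1 = 3, slack = 0, bound satisfied, MDS.

Singleton bound: d ≤ n − k + 1.
Here n = 5, k = 3, so n − k + 1 = 3.
Given d = 3, check d ≤ 3: YES.
Slack = (n − k + 1) − d = 0.
The code is MDS (slack = 0).
Description: the claimed parameters are [5, 3, 3]_7; such a code would be MDS (meets Singleton bound).


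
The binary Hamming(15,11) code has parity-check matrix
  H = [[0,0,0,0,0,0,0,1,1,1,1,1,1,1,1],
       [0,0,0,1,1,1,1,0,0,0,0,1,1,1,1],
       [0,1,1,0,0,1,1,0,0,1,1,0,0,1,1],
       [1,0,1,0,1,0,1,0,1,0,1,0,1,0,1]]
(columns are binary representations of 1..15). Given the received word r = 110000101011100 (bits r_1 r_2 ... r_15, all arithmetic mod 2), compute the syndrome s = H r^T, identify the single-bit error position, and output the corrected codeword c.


s = (0, 1, 1, 1)^T, error position = 7, corrected codeword c = 110000001011100

Compute s = H r^T mod 2 one row at a time:
  s_1 = 0 + 1 + 0 + 1 + 1 + 1 + 0 + 0 = 4 ≡ 0 (mod 2).
  s_2 = 0 + 0 + 0 + 1 + 1 + 1 + 0 + 0 = 3 ≡ 1 (mod 2).
  s_3 = 1 + 0 + 0 + 1 + 0 + 1 + 0 + 0 = 3 ≡ 1 (mod 2).
  s_4 = 1 + 0 + 0 + 1 + 1 + 1 + 1 + 0 = 5 ≡ 1 (mod 2).
s = (0, 1, 1, 1)^T — this equals column 7 of H (binary 0111), so error is at position 7.
Correct: flip bit 7 of r = 110000101011100 to get c = 110000001011100.


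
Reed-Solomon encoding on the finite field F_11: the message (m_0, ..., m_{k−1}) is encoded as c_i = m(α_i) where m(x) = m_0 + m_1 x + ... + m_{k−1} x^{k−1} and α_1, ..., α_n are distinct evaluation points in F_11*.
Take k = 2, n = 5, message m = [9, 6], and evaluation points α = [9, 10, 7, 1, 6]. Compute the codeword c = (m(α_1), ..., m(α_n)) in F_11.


c = [8, 3, 7, 4, 1]

Message polynomial: m(x) = 9 + 6·x (mod 11).
For each evaluation point α_i, compute m(α_i) mod 11:
  α_1 = 9: Horner steps 6 → 8, so m(9) = 8.
  α_2 = 10: Horner steps 6 → 3, so m(10) = 3.
  α_3 = 7: Horner steps 6 → 7, so m(7) = 7.
  α_4 = 1: Horner steps 6 → 4, so m(1) = 4.
  α_5 = 6: Horner steps 6 → 1, so m(6) = 1.
Codeword c = [8, 3, 7, 4, 1] ∈ F_11^5.


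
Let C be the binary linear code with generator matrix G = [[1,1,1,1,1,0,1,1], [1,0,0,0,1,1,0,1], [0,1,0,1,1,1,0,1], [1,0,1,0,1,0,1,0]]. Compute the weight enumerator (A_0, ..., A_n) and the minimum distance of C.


Weight distribution: A_0 = 1, A_2 = 2, A_3 = 2, A_4 = 5, A_5 = 4, A_7 = 2. Minimum distance d = 2.

Enumerate all 2^4 = 16 messages m ∈ F_2^4.
For each, compute codeword c = mG in F_2^8, then tally its weight.
  m = 0000 → c = 00000000, weight = 0.
  m = 1000 → c = 11111011, weight = 7.
  m = 0100 → c = 10001101, weight = 4.
  m = 1100 → c = 01110110, weight = 5.
  m = 0010 → c = 01011101, weight = 5.
  m = 1010 → c = 10100110, weight = 4.
  m = 0110 → c = 11010000, weight = 3.
  m = 1110 → c = 00101011, weight = 4.
  m = 0001 → c = 10101010, weight = 4.
  m = 1001 → c = 01010001, weight = 3.
  m = 0101 → c = 00100111, weight = 4.
  m = 1101 → c = 11011100, weight = 5.
  m = 0011 → c = 11110111, weight = 7.
  m = 1011 → c = 00001100, weight = 2.
  m = 0111 → c = 01111010, weight = 5.
  m = 1111 → c = 10000001, weight = 2.
Tally weights:
  weight 0: 1 codewords.
  weight 2: 2 codewords.
  weight 3: 2 codewords.
  weight 4: 5 codewords.
  weight 5: 4 codewords.
  weight 7: 2 codewords.
Minimum distance d = smallest w > 0 with A_w > 0 = 2.
Sanity: Σ A_w = 16 = 2^4 = 16 ✓.


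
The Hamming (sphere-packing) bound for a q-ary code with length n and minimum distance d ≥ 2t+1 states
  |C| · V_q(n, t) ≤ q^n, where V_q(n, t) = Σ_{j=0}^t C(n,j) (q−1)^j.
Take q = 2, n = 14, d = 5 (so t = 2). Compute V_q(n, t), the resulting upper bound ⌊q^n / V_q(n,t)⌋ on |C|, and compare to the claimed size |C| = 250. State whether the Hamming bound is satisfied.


V_q(n, t) = 106, q^n = 16384, Hamming bound = 154, |C| = 250 > bound (violated).

Step 1: Compute V_q(n, t) = Σ_{j=0}^2 C(n, j) (q−1)^j.
  j = 0: C(14,0)·(1)^0 = 1·1 = 1.
  j = 1: C(14,1)·(1)^1 = 14·1 = 14.
  j = 2: C(14,2)·(1)^2 = 91·1 = 91.
  V_q(n, t) = 1 + 14 + 91 = 106.
Step 2: q^n = 2^14 = 16384.
Step 3: Hamming bound ⌊q^n / V_q(n,t)⌋ = ⌊16384/106⌋ = 154.
Step 4: Compare |C| = 250 to 154: violated.
The claimed |C| lies above the Hamming bound, so no 2-ary code of length 14 with d ≥ 5 can have 250 codewords.


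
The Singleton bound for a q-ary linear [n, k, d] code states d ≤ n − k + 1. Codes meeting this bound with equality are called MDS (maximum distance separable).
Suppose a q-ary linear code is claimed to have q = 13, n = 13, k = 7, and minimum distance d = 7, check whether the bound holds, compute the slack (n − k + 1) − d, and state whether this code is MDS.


Singleton RHS = n − k + 1 = 7, slack = 0, bound satisfied, MDS.

Singleton bound: d ≤ n − k + 1.
Here n = 13, k = 7, so n − k + 1 = 7.
Given d = 7, check d ≤ 7: YES.
Slack = (n − k + 1) − d = 0.
The code is MDS (slack = 0).
Description: the claimed parameters are [13, 7, 7]_13; such a code would be MDS (meets Singleton bound).


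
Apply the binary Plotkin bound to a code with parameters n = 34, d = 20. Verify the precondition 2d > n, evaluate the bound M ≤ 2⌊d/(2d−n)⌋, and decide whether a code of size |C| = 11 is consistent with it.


Plotkin bound M ≤ 6; given |C| = 11 > bound (violated).

Check applicability: 2d = 40, n = 34.
2d − n = 6 > 0, so Plotkin applies.
Compute d/(2d−n) = 20/6 ≈ 3.3333.
⌊d/(2d−n)⌋ = 3.
Plotkin bound: M ≤ 2·3 = 6.
Given |C| = 11, check: VIOLATED.
This |C| is above the Plotkin bound, so no binary code with n = 34, d = 20 and 11 codewords exists.


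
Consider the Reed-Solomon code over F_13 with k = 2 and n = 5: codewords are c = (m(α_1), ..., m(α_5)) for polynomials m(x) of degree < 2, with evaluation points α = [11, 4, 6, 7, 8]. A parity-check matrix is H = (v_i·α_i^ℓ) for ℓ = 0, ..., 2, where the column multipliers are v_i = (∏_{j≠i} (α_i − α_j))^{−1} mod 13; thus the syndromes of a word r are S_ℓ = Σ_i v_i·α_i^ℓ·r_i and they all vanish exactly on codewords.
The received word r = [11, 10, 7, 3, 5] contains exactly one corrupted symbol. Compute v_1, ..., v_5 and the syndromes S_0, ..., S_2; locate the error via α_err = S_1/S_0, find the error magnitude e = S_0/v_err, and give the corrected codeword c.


S = (1, 6, 10), error at position 3, error magnitude e = 6, c = [11, 10, 1, 3, 5].

Step 1: column multipliers v_i = (∏_{j≠i}(α_i − α_j))^{−1} mod 13.
  i = 1 (α = 11): (11−4)(11−6)(11−7)(11−8) = 7·5·4·3 = 420 ≡ 4, so v_1 = 4^{−1} = 10 (mod 13).
  i = 2 (α = 4): (4−11)(4−6)(4−7)(4−8) = (−7)·(−2)·(−3)·(−4) = 168 ≡ 12, so v_2 = 12^{−1} = 12 (mod 13).
  i = 3 (α = 6): (6−11)(6−4)(6−7)(6−8) = (−5)·2·(−1)·(−2) = −20 ≡ 6, so v_3 = 6^{−1} = 11 (mod 13).
  i = 4 (α = 7): (7−11)(7−4)(7−6)(7−8) = (−4)·3·1·(−1) = 12 ≡ 12, so v_4 = 12^{−1} = 12 (mod 13).
  i = 5 (α = 8): (8−11)(8−4)(8−6)(8−7) = (−3)·4·2·1 = −24 ≡ 2, so v_5 = 2^{−1} = 7 (mod 13).
  v = [10, 12, 11, 12, 7].
Step 2: syndromes of r = [11, 10, 7, 3, 5] (all sums mod 13).
  S_0 = Σ v_i r_i = 10·11 + 12·10 + 11·7 + 12·3 + 7·5 = 378 ≡ 1.
  S_1 = Σ v_i α_i r_i = 10·11·11 + 12·4·10 + 11·6·7 + 12·7·3 + 7·8·5 = 2684 ≡ 6.
  α_i^2 mod 13 = [4, 3, 10, 10, 12].
  S_2 = Σ v_i α_i^2 r_i = 10·4·11 + 12·3·10 + 11·10·7 + 12·10·3 + 7·12·5 = 2350 ≡ 10.
  S = (1, 6, 10) ≠ 0, so r is not a codeword (an error is present).
Step 3: locate the error. For a single error e at position i, S_ℓ = v_i·e·α_i^ℓ, so α_err = S_1/S_0.
  S_0^{−1} = 1^{−1} = 1 (mod 13), so α_err = 6·1 = 6 ≡ 6 = α_3. Error position i = 3.
  Consistency check: S_2/S_1 = 10·11 = 110 ≡ 6 = α_err ✓ (single-error assumption holds).
Step 4: error magnitude e = S_0/v_3 = S_0·∏_{j≠3}(α_3 − α_j) = 1·6 = 6 ≡ 6 (mod 13).
Step 5: correct position 3: c_3 = r_3 − e = 7 − 6 ≡ 1 (mod 13). Hence c = [11, 10, 1, 3, 5].
  Check: interpolating c through the α_i gives m(x) = 2 + 2·x (degree < 2) with m(α_i) = c_i for every i, so c is indeed a codeword.


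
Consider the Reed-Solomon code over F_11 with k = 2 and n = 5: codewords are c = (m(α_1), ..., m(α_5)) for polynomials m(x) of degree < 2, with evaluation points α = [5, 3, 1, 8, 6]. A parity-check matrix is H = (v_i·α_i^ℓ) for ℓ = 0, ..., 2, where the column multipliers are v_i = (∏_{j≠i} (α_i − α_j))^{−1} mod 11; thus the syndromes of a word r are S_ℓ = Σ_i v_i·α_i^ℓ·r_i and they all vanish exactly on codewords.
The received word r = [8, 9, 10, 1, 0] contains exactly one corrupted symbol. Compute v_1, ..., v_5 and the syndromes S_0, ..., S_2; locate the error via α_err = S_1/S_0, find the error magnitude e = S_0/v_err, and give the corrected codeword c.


S = (3, 7, 9), error at position 5, error magnitude e = 9, c = [8, 9, 10, 1, 2].

Step 1: column multipliers v_i = (∏_{j≠i}(α_i − α_j))^{−1} mod 11.
  i = 1 (α = 5): (5−3)(5−1)(5−8)(5−6) = 2·4·(−3)·(−1) = 24 ≡ 2, so v_1 = 2^{−1} = 6 (mod 11).
  i = 2 (α = 3): (3−5)(3−1)(3−8)(3−6) = (−2)·2·(−5)·(−3) = −60 ≡ 6, so v_2 = 6^{−1} = 2 (mod 11).
  i = 3 (α = 1): (1−5)(1−3)(1−8)(1−6) = (−4)·(−2)·(−7)·(−5) = 280 ≡ 5, so v_3 = 5^{−1} = 9 (mod 11).
  i = 4 (α = 8): (8−5)(8−3)(8−1)(8−6) = 3·5·7·2 = 210 ≡ 1, so v_4 = 1^{−1} = 1 (mod 11).
  i = 5 (α = 6): (6−5)(6−3)(6−1)(6−8) = 1·3·5·(−2) = −30 ≡ 3, so v_5 = 3^{−1} = 4 (mod 11).
  v = [6, 2, 9, 1, 4].
Step 2: syndromes of r = [8, 9, 10, 1, 0] (all sums mod 11).
  S_0 = Σ v_i r_i = 6·8 + 2·9 + 9·10 + 1·1 + 4·0 = 157 ≡ 3.
  S_1 = Σ v_i α_i r_i = 6·5·8 + 2·3·9 + 9·1·10 + 1·8·1 + 4·6·0 = 392 ≡ 7.
  α_i^2 mod 11 = [3, 9, 1, 9, 3].
  S_2 = Σ v_i α_i^2 r_i = 6·3·8 + 2·9·9 + 9·1·10 + 1·9·1 + 4·3·0 = 405 ≡ 9.
  S = (3, 7, 9) ≠ 0, so r is not a codeword (an error is present).
Step 3: locate the error. For a single error e at position i, S_ℓ = v_i·e·α_i^ℓ, so α_err = S_1/S_0.
  S_0^{−1} = 3^{−1} = 4 (mod 11), so α_err = 7·4 = 28 ≡ 6 = α_5. Error position i = 5.
  Consistency check: S_2/S_1 = 9·8 = 72 ≡ 6 = α_err ✓ (single-error assumption holds).
Step 4: error magnitude e = S_0/v_5 = S_0·∏_{j≠5}(α_5 − α_j) = 3·3 = 9 ≡ 9 (mod 11).
Step 5: correct position 5: c_5 = r_5 − e = 0 − 9 ≡ 2 (mod 11). Hence c = [8, 9, 10, 1, 2].
  Check: interpolating c through the α_i gives m(x) = 5 + 5·x (degree < 2) with m(α_i) = c_i for every i, so c is indeed a codeword.
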